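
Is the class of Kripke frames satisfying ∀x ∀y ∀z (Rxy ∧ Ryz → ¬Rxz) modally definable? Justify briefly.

No

If a class were modally definable it would be closed under surjective bounded morphisms (Goldblatt–Thomason).
The 5-cycle (worlds 0,1,2,3,4 with 0→1→2→3→4→0) is intransitive. Mapping every world to a single reflexive point • is a surjective bounded morphism; the reflexive point is not intransitive (R••∧R•• but R••).
Hence intransitivity is not modally definable.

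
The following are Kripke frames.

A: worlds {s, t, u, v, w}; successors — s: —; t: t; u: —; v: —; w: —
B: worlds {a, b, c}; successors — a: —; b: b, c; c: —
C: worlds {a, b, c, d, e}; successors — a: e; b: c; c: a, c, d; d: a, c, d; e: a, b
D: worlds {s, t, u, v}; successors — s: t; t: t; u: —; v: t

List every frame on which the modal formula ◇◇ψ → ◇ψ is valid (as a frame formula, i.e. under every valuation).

The schema corresponds to transitivity: ∀x ∀y ∀z (Rxy ∧ Ryz → Rxz).
A: holds.
B: holds.
C: fails — Rbc and Rcd but not Rbd.
D: holds.

A, B, D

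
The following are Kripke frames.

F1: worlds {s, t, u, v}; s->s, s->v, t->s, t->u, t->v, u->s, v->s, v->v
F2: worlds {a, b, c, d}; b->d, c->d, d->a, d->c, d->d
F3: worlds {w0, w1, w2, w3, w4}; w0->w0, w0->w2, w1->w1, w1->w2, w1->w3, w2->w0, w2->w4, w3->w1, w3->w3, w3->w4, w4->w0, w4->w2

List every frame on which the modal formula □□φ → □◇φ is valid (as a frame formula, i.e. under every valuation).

F1, F3

The schema corresponds to a generalized confluence (Geach) condition: ∀x ∀z (xRz → ∃w (xR²w ∧ zRw)).
F1: holds.
F2: fails — dRa but no w with dR²w and aRw.
F3: holds.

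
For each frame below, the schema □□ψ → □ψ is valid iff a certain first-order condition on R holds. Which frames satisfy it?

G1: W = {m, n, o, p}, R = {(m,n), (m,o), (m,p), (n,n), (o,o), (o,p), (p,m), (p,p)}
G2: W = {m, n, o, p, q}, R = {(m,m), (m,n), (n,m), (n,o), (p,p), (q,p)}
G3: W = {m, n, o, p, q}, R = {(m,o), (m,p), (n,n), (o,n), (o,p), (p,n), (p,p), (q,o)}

G1

The schema corresponds to density: ∀x ∀y (Rxy → ∃z (Rxz ∧ Rzy)).
G1: holds.
G2: fails — Rno but no z with Rnz and Rzo.
G3: fails — Rmo but no z with Rmz and Rzo.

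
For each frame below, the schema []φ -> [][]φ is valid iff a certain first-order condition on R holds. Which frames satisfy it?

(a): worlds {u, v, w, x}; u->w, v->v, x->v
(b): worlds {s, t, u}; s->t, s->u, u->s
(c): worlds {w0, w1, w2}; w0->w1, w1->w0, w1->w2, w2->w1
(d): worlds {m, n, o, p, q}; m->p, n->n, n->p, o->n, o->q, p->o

(a)

Frame correspondent (Sahlqvist): forall x forall y forall z (Rxy & Ryz -> Rxz) — i.e. transitivity.
(a): condition met.
(b): fails — Rsu and Rus but not Rss.
(c): fails — Rw1w2 and Rw2w1 but not Rw1w1.
(d): fails — Ron and Rnp but not Rop.
Valid on: (a).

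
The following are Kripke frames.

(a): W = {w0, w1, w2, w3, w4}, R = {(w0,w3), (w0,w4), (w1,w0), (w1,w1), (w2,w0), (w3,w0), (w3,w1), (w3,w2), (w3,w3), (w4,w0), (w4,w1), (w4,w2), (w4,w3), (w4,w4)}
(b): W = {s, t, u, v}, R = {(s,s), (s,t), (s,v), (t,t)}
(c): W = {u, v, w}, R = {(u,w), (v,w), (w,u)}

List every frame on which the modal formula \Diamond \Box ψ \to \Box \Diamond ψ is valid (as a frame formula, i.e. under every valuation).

(c)

This is the axiom for convergence; its first-order frame correspondent is \forall x \forall y \forall z (Rxy \wedge Rxz \to \exists w (Ryw \wedge Rzw)).
(a): fails — Rw1w1 and Rw1w0 but w1 and w0 have no common successor.
(b): fails — Rss and Rsv but s and v have no common successor.
(c): condition met.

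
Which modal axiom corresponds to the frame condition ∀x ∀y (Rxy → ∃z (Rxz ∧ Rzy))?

□□p → □p

A defining formula is □□p → □p (the C4 axiom).
Suppose □□p→□p is valid. Take Rxy and set V(p)={w : xR²w}. Then □□p at x, so □p at x, so p at y, i.e. ∃z(Rxz∧Rzy).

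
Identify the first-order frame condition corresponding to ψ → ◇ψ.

reflexivity

Replacing ψ by ¬ψ and contraposing gives the equivalent schema □ψ → ψ.
Suppose □ψ→ψ is valid. At any x set V(ψ)={w : Rxw}. Then □ψ holds at x, so ψ holds at x, i.e. Rxx.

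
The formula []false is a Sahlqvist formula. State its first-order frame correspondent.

This schema is the Ver axiom.
It corresponds to emptiness of R: forall x forall y ~Rxy.

emptiness of R: forall x forall y ~Rxy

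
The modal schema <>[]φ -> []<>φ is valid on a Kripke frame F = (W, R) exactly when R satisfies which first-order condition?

Suppose ◇□φ→□◇φ is valid. Take Rxy, Rxz and set V(φ)={w : Ryw}. Then □φ at y so ◇□φ at x, so □◇φ at x, so ◇φ at z, giving w with Rzw and Ryw.
Conversely, any frame satisfying forall x forall y forall z (Rxy & Rxz -> exists w (Ryw & Rzw)) validates the schema.
Frame condition: forall x forall y forall z (Rxy & Rxz -> exists w (Ryw & Rzw)).

Convergence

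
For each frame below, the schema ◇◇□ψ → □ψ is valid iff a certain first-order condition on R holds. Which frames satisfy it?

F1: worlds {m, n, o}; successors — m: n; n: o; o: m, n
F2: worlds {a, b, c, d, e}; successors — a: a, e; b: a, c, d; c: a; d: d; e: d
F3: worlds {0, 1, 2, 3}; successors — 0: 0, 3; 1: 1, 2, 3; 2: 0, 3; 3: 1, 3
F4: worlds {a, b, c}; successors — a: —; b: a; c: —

The schema corresponds to a generalized confluence (Geach) condition: ∀x ∀y ∀z ((xR²y ∧ xRz) → ∃w (yRw ∧ z = w)).
F1: fails — nR²m, nRo but no w with mRw and o=w.
F2: fails — aR²d, aRa but no w with dRw and a=w.
F3: fails — 0R²1, 0R0 but no w with 1Rw and 0=w.
F4: holds.
Valid on: F4.

F4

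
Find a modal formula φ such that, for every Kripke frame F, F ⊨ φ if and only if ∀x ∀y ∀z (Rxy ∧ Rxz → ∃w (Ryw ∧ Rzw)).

◇□p → □◇p

This is convergence; the standard corresponding axiom is .2: ◇□p → □◇p.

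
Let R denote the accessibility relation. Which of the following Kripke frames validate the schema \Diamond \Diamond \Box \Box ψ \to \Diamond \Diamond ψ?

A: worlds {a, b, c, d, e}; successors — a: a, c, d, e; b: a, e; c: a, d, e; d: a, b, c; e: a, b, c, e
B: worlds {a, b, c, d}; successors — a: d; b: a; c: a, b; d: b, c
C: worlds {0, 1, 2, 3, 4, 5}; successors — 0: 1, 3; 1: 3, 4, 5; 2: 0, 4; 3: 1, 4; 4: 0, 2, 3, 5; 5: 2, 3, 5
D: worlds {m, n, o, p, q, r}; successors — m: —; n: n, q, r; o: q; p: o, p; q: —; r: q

This is the axiom for a generalized confluence (Geach) condition; its first-order frame correspondent is \forall x \forall y (x R^2 y \to \exists w (y R^2 w \wedge x R^2 w)).
A: ✓.
B: fails — aR²b but no w with bR²w and aR²w.
C: ✓.
D: fails — nR²q but no w with qR²w and nR²w.
Valid on: A, C.

A, C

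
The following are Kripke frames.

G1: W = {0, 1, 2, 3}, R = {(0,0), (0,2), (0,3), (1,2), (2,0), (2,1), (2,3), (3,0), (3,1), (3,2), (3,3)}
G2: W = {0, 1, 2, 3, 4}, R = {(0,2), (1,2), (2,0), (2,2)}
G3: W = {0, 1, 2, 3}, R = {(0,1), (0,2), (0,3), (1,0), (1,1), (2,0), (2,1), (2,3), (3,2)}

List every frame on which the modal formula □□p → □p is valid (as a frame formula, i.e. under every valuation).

G2

The schema corresponds to density: ∀x ∀y (Rxy → ∃z (Rxz ∧ Rzy)).
G1: fails — R12 but no z with R1z and Rz2.
G2: condition met.
G3: fails — R32 but no z with R3z and Rz2.
Valid on: G2.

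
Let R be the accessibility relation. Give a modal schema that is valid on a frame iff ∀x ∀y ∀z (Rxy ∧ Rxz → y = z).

This is partial functionality; the standard corresponding axiom is CD: ◇p → □p.
Suppose ◇p→□p is valid. Take Rxy, Rxz and set V(p)={y}. Then ◇p at x, so □p at x, so p at z, i.e. z=y.

◇p → □p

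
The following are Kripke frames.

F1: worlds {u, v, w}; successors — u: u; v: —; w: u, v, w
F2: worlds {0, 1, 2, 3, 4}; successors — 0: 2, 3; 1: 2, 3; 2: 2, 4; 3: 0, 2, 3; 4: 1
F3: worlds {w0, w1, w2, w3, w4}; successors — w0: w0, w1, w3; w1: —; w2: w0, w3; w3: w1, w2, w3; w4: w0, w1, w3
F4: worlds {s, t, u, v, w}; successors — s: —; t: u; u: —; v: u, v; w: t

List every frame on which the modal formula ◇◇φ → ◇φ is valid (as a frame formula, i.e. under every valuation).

F1

Frame correspondent (Sahlqvist): ∀x ∀y ∀z (Rxy ∧ Ryz → Rxz) — i.e. transitivity.
F1: satisfies the condition.
F2: fails — R32 and R24 but not R34.
F3: fails — Rw3w2 and Rw2w0 but not Rw3w0.
F4: fails — Rwt and Rtu but not Rwu.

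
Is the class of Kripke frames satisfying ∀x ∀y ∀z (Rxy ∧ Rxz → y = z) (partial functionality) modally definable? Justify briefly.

Definable; ◇r → □r defines it

Yes: it is partial functionality, defined by the CD schema ◇r → □r.
Suppose ◇r→□r is valid. Take Rxy, Rxz and set V(r)={y}. Then ◇r at x, so □r at x, so r at z, i.e. z=y.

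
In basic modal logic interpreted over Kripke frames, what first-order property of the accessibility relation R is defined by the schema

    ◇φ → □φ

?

Suppose ◇φ→□φ is valid. Take Rxy, Rxz and set V(φ)={y}. Then ◇φ at x, so □φ at x, so φ at z, i.e. z=y.

partial functionality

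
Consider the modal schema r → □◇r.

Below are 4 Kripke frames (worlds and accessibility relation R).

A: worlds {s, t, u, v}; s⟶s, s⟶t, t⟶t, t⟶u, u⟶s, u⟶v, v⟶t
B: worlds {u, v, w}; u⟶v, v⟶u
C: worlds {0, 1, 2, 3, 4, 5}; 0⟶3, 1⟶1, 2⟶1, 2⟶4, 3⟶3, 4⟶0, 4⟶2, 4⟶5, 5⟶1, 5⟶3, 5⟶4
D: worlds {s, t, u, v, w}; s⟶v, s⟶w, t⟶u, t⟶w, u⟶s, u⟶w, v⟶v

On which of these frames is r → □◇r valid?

B

Frame correspondent (Sahlqvist): ∀x ∀y (Rxy → Ryx) — i.e. symmetry.
A: fails — Ruv but not Rvu.
B: ✓.
C: fails — R53 but not R35.
D: fails — Ruw but not Rwu.
Valid on: B.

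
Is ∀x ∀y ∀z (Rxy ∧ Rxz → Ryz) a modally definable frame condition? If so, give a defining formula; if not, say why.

Yes, by ◇r → □◇r

Yes: it is the Euclidean property, defined by the 5 schema ◇r → □◇r.
Suppose ◇r→□◇r is valid. Take Rxy, Rxz and set V(r)={y}. Then ◇r at x, so □◇r at x, so ◇r at z, so some w with Rzw has r; w=y, i.e. Rzy. By symmetry of the argument, Ryz.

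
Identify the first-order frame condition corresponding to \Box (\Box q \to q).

shift-reflexivity: \forall x \forall y (Rxy \to Ryy)

This is the T□ axiom.
Its frame correspondent is shift-reflexivity — \forall x \forall y (Rxy \to Ryy).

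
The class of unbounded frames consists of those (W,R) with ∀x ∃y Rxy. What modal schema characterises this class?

□ψ → ◇ψ

This is seriality; the standard corresponding axiom is D: □ψ → ◇ψ.
Suppose □ψ→◇ψ is valid. At any x set V(ψ)=W. Then □ψ at x, so ◇ψ at x, so x has a successor.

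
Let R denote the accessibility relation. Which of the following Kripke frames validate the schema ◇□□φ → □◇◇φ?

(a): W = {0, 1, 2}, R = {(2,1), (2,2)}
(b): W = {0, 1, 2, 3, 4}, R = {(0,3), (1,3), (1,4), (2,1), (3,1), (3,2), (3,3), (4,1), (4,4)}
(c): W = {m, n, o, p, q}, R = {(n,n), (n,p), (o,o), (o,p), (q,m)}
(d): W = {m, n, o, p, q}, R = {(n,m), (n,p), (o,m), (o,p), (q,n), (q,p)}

The schema corresponds to a generalized confluence (Geach) condition: ∀x ∀y ∀z ((xRy ∧ xRz) → ∃w (yR²w ∧ zR²w)).
(a): fails — 2R1, 2R1 but no w with 1R²w and 1R²w.
(b): satisfies the condition.
(c): fails — nRn, nRp but no w with nR²w and pR²w.
(d): fails — nRm, nRm but no w with mR²w and mR²w.

(b)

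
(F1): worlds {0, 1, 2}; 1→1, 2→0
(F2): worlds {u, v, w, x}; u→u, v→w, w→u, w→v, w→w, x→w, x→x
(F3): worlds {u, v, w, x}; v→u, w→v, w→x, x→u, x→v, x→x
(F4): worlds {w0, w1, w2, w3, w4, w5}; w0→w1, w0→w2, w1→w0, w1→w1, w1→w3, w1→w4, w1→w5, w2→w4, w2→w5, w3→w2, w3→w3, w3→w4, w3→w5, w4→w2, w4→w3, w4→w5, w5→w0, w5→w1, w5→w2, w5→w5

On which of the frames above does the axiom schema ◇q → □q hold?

(F1)

This is the axiom for partial functionality; its first-order frame correspondent is ∀x ∀y ∀z (Rxy ∧ Rxz → y = z).
(F1): satisfies the condition.
(F2): fails — w sees both u and v.
(F3): fails — w sees both v and x.
(F4): fails — w0 sees both w1 and w2.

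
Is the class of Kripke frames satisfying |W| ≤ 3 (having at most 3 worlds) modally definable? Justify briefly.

Not modally definable

If a class were modally definable it would be closed under disjoint unions (Goldblatt–Thomason).
Any modal formula valid on each of 4 disjoint one-world frames is valid on their disjoint union (validity is preserved under disjoint unions). Each one-world frame has |W|=1≤3, but the union has |W|=4.
Hence having at most 3 worlds is not modally definable.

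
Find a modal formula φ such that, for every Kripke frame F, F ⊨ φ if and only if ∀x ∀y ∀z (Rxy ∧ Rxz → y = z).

◇q → □q

This is partial functionality; the standard corresponding axiom is CD: ◇q → □q.
Suppose ◇q→□q is valid. Take Rxy, Rxz and set V(q)={y}. Then ◇q at x, so □q at x, so q at z, i.e. z=y.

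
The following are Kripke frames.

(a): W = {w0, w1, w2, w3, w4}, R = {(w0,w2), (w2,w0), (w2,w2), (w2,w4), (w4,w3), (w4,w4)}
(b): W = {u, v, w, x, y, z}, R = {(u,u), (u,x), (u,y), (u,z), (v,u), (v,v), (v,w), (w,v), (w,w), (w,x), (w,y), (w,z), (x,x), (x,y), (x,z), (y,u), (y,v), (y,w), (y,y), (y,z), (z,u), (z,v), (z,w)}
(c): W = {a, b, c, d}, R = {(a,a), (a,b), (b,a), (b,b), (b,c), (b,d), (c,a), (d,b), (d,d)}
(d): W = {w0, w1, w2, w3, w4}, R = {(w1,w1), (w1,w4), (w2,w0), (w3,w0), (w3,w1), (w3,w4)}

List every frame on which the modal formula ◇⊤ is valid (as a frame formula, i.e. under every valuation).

Frame correspondent (Sahlqvist): ∀x ∃y Rxy — i.e. seriality.
(a): fails — world w1 has no successor.
(b): condition met.
(c): condition met.
(d): fails — world w0 has no successor.
Valid on: (b), (c).

(b), (c)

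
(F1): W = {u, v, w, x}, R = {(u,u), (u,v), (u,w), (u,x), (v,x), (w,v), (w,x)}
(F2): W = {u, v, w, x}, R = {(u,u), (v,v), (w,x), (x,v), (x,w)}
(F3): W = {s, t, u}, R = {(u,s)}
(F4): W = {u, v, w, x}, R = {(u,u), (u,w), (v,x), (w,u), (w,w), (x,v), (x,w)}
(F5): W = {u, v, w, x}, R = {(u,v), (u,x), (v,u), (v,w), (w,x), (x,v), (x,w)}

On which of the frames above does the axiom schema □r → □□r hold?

The schema corresponds to transitivity: ∀x ∀y ∀z (Rxy ∧ Ryz → Rxz).
(F1): satisfies the condition.
(F2): fails — Rxw and Rwx but not Rxx.
(F3): satisfies the condition.
(F4): fails — Rxw and Rwu but not Rxu.
(F5): fails — Ruv and Rvw but not Ruw.

(F1), (F3)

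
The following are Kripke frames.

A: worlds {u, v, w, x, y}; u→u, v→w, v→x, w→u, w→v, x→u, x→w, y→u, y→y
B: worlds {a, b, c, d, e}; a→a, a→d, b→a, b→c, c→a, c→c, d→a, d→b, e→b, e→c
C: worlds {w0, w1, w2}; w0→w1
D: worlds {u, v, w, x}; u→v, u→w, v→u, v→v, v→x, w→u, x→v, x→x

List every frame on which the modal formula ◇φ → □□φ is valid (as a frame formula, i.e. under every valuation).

Frame correspondent (Sahlqvist): ∀x ∀y ∀z ((xRy ∧ xR²z) → ∃w (y = w ∧ z = w)) — i.e. a generalized confluence (Geach) condition.
A: fails — vRw, vR²u but w ≠ u.
B: fails — aRa, aR²b but a ≠ b.
C: condition met.
D: fails — uRv, uR²u but v ≠ u.
Valid on: C.

C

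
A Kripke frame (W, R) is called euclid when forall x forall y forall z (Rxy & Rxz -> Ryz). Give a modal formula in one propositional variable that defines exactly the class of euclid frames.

◇q → □◇q

A defining formula is ◇q → □◇q (the 5 axiom).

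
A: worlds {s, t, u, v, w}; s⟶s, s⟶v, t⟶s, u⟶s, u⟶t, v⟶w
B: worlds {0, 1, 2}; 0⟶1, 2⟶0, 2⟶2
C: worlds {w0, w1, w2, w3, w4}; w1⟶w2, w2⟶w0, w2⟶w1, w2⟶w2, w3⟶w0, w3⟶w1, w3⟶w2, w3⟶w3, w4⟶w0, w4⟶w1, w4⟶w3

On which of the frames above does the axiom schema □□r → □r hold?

This is the axiom for density; its first-order frame correspondent is ∀x ∀y (Rxy → ∃z (Rxz ∧ Rzy)).
A: fails — Rut but no z with Ruz and Rzt.
B: fails — R01 but no z with R0z and Rz1.
C: condition met.

C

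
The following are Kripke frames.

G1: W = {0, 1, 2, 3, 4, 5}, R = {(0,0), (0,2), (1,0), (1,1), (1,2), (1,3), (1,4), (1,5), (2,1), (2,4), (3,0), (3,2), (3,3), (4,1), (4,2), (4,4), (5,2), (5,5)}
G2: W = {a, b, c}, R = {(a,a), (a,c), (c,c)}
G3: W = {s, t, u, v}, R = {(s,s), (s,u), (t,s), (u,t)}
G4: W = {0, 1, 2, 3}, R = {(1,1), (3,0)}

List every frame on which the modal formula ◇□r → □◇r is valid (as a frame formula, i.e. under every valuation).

Frame correspondent (Sahlqvist): ∀x ∀y ∀z (Rxy ∧ Rxz → ∃w (Ryw ∧ Rzw)) — i.e. convergence.
G1: fails — R00 and R02 but 0 and 2 have no common successor.
G2: satisfies the condition.
G3: fails — Rsu and Rss but u and s have no common successor.
G4: fails — R30 and R30 but 0 and 0 have no common successor.
Valid on: G2.

G2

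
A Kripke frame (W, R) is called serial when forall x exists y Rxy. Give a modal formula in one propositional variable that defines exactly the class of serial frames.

The condition is seriality. The D schema □s → ◇s defines it.
Suppose □s→◇s is valid. At any x set V(s)=W. Then □s at x, so ◇s at x, so x has a successor.

□s → ◇s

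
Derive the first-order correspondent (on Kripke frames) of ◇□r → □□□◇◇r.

∀x ∀y ∀z ((xRy ∧ xR³z) → ∃w (yRw ∧ zR²w))

This is a Sahlqvist (Geach-type) schema ◇^1□^1r → □^3◇^2r.
Minimal-valuation argument: fix x; take any y with xR^1y and any z with xR^3z. Set V(r) to the set of worlds R-reachable from y in exactly 1 step. Then □^1r holds at y, so the antecedent holds at x; validity forces ◇^2r at z, giving a w with zR^2w and yR^1w.
First-order correspondent: ∀x ∀y ∀z ((xRy ∧ xR³z) → ∃w (yRw ∧ zR²w)).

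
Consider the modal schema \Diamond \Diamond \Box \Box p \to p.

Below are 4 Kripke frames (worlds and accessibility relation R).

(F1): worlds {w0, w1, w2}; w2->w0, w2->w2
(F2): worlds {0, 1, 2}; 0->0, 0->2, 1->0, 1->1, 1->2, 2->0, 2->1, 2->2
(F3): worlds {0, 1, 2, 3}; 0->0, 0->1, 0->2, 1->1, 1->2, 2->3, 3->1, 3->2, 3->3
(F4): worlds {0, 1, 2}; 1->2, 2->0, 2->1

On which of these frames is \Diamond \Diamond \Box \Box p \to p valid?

Frame correspondent (Sahlqvist): \forall x \forall y (x R^2 y \to \exists w (y R^2 w \wedge x = w)) — i.e. a generalized confluence (Geach) condition.
(F1): fails — w2R²w0 but no w with w0R²w and w2=w.
(F2): holds.
(F3): fails — 0R²1 but no w with 1R²w and 0=w.
(F4): fails — 1R²0 but no w with 0R²w and 1=w.
Valid on: (F2).

(F2)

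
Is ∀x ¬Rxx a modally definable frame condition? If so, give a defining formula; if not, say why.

Modal frame validity is preserved under surjective bounded morphisms.
The 4-cycle (worlds s,t,u,v with s→t→u→v→s) is irreflexive, and the map sending every world to a single reflexive point • is a surjective bounded morphism (forth: every edge maps to (•,•); back: every world has a successor). So any modal formula valid on the 4-cycle is also valid on the reflexive point, which is not irreflexive.
So no modal formula (or set of formulas) defines exactly the irreflexive frames.

Not definable by any modal formula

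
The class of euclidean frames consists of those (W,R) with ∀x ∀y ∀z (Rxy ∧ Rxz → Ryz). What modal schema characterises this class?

◇q → □◇q

The condition is the Euclidean property. The 5 schema ◇q → □◇q defines it.
Suppose ◇q→□◇q is valid. Take Rxy, Rxz and set V(q)={y}. Then ◇q at x, so □◇q at x, so ◇q at z, so some w with Rzw has q; w=y, i.e. Rzy. By symmetry of the argument, Ryz.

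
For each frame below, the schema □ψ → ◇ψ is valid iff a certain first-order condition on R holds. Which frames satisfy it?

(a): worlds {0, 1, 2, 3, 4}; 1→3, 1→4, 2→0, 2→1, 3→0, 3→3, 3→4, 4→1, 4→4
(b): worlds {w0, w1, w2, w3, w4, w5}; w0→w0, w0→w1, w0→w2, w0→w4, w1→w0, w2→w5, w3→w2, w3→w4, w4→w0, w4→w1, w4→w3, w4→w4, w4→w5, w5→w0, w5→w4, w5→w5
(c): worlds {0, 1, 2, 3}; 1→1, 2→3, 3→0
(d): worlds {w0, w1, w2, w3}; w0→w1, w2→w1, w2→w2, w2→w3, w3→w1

The schema corresponds to seriality: ∀x ∃y Rxy.
(a): fails — world 0 has no successor.
(b): satisfies the condition.
(c): fails — world 0 has no successor.
(d): fails — world w1 has no successor.

(b)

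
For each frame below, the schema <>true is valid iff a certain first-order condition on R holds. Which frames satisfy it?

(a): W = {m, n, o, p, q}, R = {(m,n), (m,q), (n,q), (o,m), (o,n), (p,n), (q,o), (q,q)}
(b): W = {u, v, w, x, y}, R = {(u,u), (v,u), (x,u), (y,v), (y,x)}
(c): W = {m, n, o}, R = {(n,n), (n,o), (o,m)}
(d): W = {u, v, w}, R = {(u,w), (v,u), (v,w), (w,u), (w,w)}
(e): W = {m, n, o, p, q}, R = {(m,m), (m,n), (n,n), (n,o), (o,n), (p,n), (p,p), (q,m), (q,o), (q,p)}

(a), (d), (e)

The schema corresponds to seriality: forall x exists y Rxy.
(a): holds.
(b): fails — world w has no successor.
(c): fails — world m has no successor.
(d): holds.
(e): holds.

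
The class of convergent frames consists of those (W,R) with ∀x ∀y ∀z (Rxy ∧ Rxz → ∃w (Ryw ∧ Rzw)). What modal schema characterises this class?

◇□q → □◇q

This is convergence; the standard corresponding axiom is .2: ◇□q → □◇q.
Suppose ◇□q→□◇q is valid. Take Rxy, Rxz and set V(q)={w : Ryw}. Then □q at y so ◇□q at x, so □◇q at x, so ◇q at z, giving w with Rzw and Ryw.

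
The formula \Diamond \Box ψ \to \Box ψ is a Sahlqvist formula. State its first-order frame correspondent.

Replacing ψ by ¬ψ and contraposing gives the equivalent schema ◇ψ → □◇ψ.
Suppose ◇ψ→□◇ψ is valid. Take Rxy, Rxz and set V(ψ)={y}. Then ◇ψ at x, so □◇ψ at x, so ◇ψ at z, so some w with Rzw has ψ; w=y, i.e. Rzy. By symmetry of the argument, Ryz.
Conversely, on a frame with the Euclidean property the schema holds at every world under every valuation.
Frame condition: \forall x \forall y \forall z (Rxy \wedge Rxz \to Ryz).

The Euclidean property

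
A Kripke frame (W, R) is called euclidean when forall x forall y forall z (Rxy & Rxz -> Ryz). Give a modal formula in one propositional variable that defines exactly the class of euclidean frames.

◇ψ → □◇ψ

This is the Euclidean property; the standard corresponding axiom is 5: ◇ψ → □◇ψ.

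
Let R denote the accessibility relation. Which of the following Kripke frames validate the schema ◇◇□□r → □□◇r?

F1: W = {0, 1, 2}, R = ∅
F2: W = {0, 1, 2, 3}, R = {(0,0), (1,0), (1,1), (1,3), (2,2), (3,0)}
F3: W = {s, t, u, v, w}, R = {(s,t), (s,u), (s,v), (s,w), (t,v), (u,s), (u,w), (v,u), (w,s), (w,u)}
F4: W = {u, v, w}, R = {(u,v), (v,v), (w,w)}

Frame correspondent (Sahlqvist): ∀x ∀y ∀z ((xR²y ∧ xR²z) → ∃w (yR²w ∧ zRw)) — i.e. a generalized confluence (Geach) condition.
F1: condition met.
F2: condition met.
F3: fails — sR²v, sR²v but no w* with vR²w* and vRw*.
F4: condition met.
Valid on: F1, F2, F4.

F1, F2, F4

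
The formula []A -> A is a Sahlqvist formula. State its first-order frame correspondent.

Suppose □A→A is valid. At any x set V(A)={w : Rxw}. Then □A holds at x, so A holds at x, i.e. Rxx.

reflexivity: forall x Rxx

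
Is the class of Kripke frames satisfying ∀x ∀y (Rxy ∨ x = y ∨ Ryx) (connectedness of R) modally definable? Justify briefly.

If a class were modally definable it would be closed under disjoint unions (Goldblatt–Thomason).
Take 3 disjoint single-world reflexive frames: each is trivially connected, but their disjoint union has 3 worlds with no edge between distinct components, so it is not connected.
Hence connectedness of R is not modally definable.

Not modally definable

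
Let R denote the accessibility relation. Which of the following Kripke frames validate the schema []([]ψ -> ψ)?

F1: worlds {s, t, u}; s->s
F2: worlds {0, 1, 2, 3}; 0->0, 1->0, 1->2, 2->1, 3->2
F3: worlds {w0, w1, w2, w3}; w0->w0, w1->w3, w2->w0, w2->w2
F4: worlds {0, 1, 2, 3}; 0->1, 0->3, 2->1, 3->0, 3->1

The schema corresponds to shift-reflexivity: forall x forall y (Rxy -> Ryy).
F1: holds.
F2: fails — R32 but not R22.
F3: fails — Rw1w3 but not Rw3w3.
F4: fails — R31 but not R11.

F1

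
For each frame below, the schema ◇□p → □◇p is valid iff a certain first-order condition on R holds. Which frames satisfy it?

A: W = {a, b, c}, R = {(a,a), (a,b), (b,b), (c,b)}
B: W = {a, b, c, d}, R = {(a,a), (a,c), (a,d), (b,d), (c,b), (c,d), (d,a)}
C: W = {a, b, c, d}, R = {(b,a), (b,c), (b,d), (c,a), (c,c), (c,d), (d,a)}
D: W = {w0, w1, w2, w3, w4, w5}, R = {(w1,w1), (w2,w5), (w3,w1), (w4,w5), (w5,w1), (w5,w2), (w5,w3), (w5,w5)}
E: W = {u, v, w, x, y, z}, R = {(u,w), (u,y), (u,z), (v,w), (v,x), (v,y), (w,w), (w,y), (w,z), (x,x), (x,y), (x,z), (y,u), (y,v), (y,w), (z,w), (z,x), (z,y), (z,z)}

A

The schema corresponds to convergence: ∀x ∀y ∀z (Rxy ∧ Rxz → ∃w (Ryw ∧ Rzw)).
A: holds.
B: fails — Rac and Rad but c and d have no common successor.
C: fails — Rbc and Rba but c and a have no common successor.
D: fails — Rw5w2 and Rw5w1 but w2 and w1 have no common successor.
E: fails — Rvx and Rvy but x and y have no common successor.
Valid on: A.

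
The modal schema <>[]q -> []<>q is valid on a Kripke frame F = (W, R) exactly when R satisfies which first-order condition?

convergence

Suppose ◇□q→□◇q is valid. Take Rxy, Rxz and set V(q)={w : Ryw}. Then □q at y so ◇□q at x, so □◇q at x, so ◇q at z, giving w with Rzw and Ryw.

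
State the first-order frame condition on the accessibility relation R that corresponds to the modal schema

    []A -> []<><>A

forall x forall z (xRz -> exists w (xRw & z R^2 w))

This is a Sahlqvist (Geach-type) schema ◇^0□^1A → □^1◇^2A.
Minimal-valuation argument: fix x; take any y with xR^0y and any z with xR^1z. Set V(A) to the set of worlds R-reachable from y in exactly 1 step. Then □^1A holds at y, so the antecedent holds at x; validity forces ◇^2A at z, giving a w with zR^2w and yR^1w.
First-order correspondent: forall x forall z (xRz -> exists w (xRw & z R^2 w)).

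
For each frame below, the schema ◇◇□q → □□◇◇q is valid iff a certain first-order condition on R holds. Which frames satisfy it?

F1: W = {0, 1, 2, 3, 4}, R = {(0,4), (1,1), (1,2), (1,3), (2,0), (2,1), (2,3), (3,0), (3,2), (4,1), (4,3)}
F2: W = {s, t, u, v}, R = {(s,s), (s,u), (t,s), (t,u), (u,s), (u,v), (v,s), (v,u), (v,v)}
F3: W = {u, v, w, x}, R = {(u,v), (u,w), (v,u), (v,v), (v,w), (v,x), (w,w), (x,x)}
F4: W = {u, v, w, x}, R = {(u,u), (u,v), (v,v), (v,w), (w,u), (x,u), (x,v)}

This is the axiom for a generalized confluence (Geach) condition; its first-order frame correspondent is ∀x ∀y ∀z ((xR²y ∧ xR²z) → ∃w (yRw ∧ zR²w)).
F1: fails — 1R²0, 1R²0 but no w with 0Rw and 0R²w.
F2: holds.
F3: fails — uR²u, uR²x but no t with uRt and xR²t.
F4: holds.

F2, F4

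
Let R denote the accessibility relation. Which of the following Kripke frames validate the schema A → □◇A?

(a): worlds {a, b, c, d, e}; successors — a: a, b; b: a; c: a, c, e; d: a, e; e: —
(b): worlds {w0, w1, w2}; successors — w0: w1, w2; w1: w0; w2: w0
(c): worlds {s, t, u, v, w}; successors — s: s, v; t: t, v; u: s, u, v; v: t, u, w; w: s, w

(b)

Frame correspondent (Sahlqvist): ∀x ∀y (Rxy → Ryx) — i.e. symmetry.
(a): fails — Rce but not Rec.
(b): holds.
(c): fails — Rus but not Rsu.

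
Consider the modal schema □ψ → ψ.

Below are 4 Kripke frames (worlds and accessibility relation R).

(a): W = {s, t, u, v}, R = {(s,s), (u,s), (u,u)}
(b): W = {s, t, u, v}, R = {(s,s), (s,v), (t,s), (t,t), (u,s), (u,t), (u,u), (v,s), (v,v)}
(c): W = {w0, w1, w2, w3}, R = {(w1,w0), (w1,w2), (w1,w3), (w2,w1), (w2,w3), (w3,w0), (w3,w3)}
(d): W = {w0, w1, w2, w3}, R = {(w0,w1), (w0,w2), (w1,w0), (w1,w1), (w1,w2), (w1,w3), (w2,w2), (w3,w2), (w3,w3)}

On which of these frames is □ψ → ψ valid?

This is the axiom for reflexivity; its first-order frame correspondent is ∀x Rxx.
(a): fails — world t does not see itself.
(b): holds.
(c): fails — world w0 does not see itself.
(d): fails — world w0 does not see itself.
Valid on: (b).

(b)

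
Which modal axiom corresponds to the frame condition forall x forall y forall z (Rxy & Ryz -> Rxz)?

The condition is transitivity. The 4 schema □p → □□p defines it.

□p → □□p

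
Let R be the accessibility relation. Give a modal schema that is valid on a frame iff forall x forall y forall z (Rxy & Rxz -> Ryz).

This is the Euclidean property; the standard corresponding axiom is 5: ◇s → □◇s.
Suppose ◇s→□◇s is valid. Take Rxy, Rxz and set V(s)={y}. Then ◇s at x, so □◇s at x, so ◇s at z, so some w with Rzw has s; w=y, i.e. Rzy. By symmetry of the argument, Ryz.

◇s → □◇s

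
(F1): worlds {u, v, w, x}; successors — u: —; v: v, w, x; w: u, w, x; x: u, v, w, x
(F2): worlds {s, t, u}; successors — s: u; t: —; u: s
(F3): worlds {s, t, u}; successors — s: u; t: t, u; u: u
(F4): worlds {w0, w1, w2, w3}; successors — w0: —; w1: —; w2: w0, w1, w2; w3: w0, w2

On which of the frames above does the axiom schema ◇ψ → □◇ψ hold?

none

The schema corresponds to the Euclidean property: ∀x ∀y ∀z (Rxy ∧ Rxz → Ryz).
(F1): fails — Rvw and Rvv but not Rwv.
(F2): fails — Rsu and Rsu but not Ruu.
(F3): fails — Rtu and Rtt but not Rut.
(F4): fails — Rw2w1 and Rw2w2 but not Rw1w2.
Valid on no frame.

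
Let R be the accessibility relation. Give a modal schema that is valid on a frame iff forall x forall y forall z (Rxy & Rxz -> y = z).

This is partial functionality; the standard corresponding axiom is CD: ◇s → □s.
Suppose ◇s→□s is valid. Take Rxy, Rxz and set V(s)={y}. Then ◇s at x, so □s at x, so s at z, i.e. z=y.

◇s → □s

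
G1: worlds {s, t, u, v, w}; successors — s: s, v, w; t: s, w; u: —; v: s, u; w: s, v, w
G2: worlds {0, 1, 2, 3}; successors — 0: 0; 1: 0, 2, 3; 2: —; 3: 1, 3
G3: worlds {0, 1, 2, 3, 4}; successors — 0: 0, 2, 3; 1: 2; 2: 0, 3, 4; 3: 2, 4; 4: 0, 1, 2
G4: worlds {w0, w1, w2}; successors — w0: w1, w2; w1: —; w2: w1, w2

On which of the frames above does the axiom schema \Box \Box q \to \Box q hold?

This is the axiom for density; its first-order frame correspondent is \forall x \forall y (Rxy \to \exists z (Rxz \wedge Rzy)).
G1: fails — Rvu but no z with Rvz and Rzu.
G2: fails — R12 but no z with R1z and Rz2.
G3: fails — R12 but no z with R1z and Rz2.
G4: satisfies the condition.

G4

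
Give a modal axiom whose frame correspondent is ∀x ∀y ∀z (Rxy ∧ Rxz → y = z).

◇ψ → □ψ

This is partial functionality; the standard corresponding axiom is CD: ◇ψ → □ψ.
Suppose ◇ψ→□ψ is valid. Take Rxy, Rxz and set V(ψ)={y}. Then ◇ψ at x, so □ψ at x, so ψ at z, i.e. z=y.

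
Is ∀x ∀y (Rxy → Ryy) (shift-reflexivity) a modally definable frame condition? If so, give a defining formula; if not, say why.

The condition is shift-reflexivity. A defining modal formula is □(□q → q).
Suppose □(□q→q) is valid. Take Rxy and set V(q)={w : Ryw}. Then at y, □q holds; since □(□q→q) at x, □q→q at y, so q at y, i.e. Ryy.

Definable; □(□q → q) defines it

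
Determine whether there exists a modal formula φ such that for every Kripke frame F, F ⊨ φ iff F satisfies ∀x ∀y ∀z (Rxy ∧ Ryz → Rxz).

Yes, by □p → □□p

Yes: it is transitivity, defined by the 4 schema □p → □□p.
Suppose □p→□□p is valid. Take Rxy, Ryz and set V(p)={w : Rxw}. Then □p at x, so □□p at x, so □p at y, so p at z, i.e. Rxz.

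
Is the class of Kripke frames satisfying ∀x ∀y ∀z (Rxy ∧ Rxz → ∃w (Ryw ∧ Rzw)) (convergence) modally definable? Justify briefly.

Yes, by ◇□p → □◇p

Yes: it is convergence, defined by the .2 schema ◇□p → □◇p.
Suppose ◇□p→□◇p is valid. Take Rxy, Rxz and set V(p)={w : Ryw}. Then □p at y so ◇□p at x, so □◇p at x, so ◇p at z, giving w with Rzw and Ryw.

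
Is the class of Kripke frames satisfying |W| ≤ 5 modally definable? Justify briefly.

If a class were modally definable it would be closed under disjoint unions (Goldblatt–Thomason).
Any modal formula valid on each of 6 disjoint one-world frames is valid on their disjoint union (validity is preserved under disjoint unions). Each one-world frame has |W|=1≤5, but the union has |W|=6.
So no modal formula (or set of formulas) defines exactly the |W|≤5 frames.

Not modally definable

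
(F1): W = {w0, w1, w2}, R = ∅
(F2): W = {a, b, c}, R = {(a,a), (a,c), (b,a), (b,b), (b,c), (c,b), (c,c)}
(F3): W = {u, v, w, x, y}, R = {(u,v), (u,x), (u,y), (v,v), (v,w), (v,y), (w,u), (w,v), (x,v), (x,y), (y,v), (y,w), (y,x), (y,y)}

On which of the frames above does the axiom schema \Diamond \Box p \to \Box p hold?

(F1)

The schema corresponds to a generalized confluence (Geach) condition: \forall x \forall y \forall z ((xRy \wedge xRz) \to \exists w (yRw \wedge z = w)).
(F1): satisfies the condition.
(F2): fails — aRc, aRa but no w with cRw and a=w.
(F3): fails — uRv, uRx but no t with vRt and x=t.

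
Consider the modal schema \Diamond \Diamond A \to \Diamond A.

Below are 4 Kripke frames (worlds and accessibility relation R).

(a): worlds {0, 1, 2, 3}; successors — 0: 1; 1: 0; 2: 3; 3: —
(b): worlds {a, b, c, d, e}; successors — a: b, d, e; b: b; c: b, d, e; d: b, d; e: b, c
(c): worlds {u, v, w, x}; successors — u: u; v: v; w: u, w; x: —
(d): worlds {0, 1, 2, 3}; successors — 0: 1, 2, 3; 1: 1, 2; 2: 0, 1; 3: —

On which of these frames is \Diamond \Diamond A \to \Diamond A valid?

(c)

Frame correspondent (Sahlqvist): \forall x \forall y \forall z (Rxy \wedge Ryz \to Rxz) — i.e. transitivity.
(a): fails — R01 and R10 but not R00.
(b): fails — Rae and Rec but not Rac.
(c): condition met.
(d): fails — R02 and R20 but not R00.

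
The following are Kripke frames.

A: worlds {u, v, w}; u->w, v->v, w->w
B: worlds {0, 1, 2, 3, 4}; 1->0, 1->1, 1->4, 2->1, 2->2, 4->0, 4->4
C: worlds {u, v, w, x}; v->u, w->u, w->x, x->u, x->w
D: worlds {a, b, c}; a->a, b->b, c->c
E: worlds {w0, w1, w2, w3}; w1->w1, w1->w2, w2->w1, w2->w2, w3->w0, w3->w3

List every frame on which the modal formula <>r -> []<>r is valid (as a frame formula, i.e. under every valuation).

A, D

This is the axiom for the Euclidean property; its first-order frame correspondent is forall x forall y forall z (Rxy & Rxz -> Ryz).
A: satisfies the condition.
B: fails — R10 and R10 but not R00.
C: fails — Rvu and Rvu but not Ruu.
D: satisfies the condition.
E: fails — Rw3w0 and Rw3w0 but not Rw0w0.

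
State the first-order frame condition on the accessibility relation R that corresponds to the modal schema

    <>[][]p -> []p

This is a Sahlqvist (Geach-type) schema ◇^1□^2p → □^1◇^0p.
First-order correspondent: forall x forall y forall z ((xRy & xRz) -> exists w (y R^2 w & z = w)).

forall x forall y forall z ((xRy & xRz) -> exists w (y R^2 w & z = w))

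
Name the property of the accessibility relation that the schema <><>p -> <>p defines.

transitivity

This is frame-equivalent to □p → □□p (substitute ¬p for p and contrapose).
Suppose □p→□□p is valid. Take Rxy, Ryz and set V(p)={w : Rxw}. Then □p at x, so □□p at x, so □p at y, so p at z, i.e. Rxz.
Conversely, on a frame with transitivity the schema holds at every world under every valuation.
So the correspondent is transitivity.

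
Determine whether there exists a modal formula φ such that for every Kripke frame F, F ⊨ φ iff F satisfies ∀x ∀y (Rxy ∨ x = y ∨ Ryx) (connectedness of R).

Any modally definable frame class is closed under disjoint unions.
Take 4 disjoint single-world reflexive frames: each is trivially connected, but their disjoint union has 4 worlds with no edge between distinct components, so it is not connected.
Hence connectedness of R is not modally definable.

No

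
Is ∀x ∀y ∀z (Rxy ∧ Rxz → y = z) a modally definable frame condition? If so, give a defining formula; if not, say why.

Yes — defined by ◇r → □r

Yes: it is partial functionality, defined by the CD schema ◇r → □r.
Suppose ◇r→□r is valid. Take Rxy, Rxz and set V(r)={y}. Then ◇r at x, so □r at x, so r at z, i.e. z=y.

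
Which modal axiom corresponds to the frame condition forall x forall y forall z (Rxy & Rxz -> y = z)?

◇s → □s

The condition is partial functionality. The CD schema ◇s → □s defines it.
Suppose ◇s→□s is valid. Take Rxy, Rxz and set V(s)={y}. Then ◇s at x, so □s at x, so s at z, i.e. z=y.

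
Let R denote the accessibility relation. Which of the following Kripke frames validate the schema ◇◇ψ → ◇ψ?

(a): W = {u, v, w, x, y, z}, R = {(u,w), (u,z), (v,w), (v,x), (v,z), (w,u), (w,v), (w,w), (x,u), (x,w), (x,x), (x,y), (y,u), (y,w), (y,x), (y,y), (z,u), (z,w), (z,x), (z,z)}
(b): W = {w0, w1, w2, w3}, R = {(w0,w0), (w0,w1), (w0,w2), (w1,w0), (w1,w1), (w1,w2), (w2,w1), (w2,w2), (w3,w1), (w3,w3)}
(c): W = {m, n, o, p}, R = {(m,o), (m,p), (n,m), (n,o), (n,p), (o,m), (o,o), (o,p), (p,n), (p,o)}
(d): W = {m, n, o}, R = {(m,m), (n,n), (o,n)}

The schema corresponds to transitivity: ∀x ∀y ∀z (Rxy ∧ Ryz → Rxz).
(a): fails — Rvz and Rzu but not Rvu.
(b): fails — Rw3w1 and Rw1w0 but not Rw3w0.
(c): fails — Rop and Rpn but not Ron.
(d): satisfies the condition.
Valid on: (d).

(d)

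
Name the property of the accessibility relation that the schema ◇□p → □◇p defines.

This is the .2 axiom.
Its frame correspondent is convergence — ∀x ∀y ∀z (Rxy ∧ Rxz → ∃w (Ryw ∧ Rzw)).

convergence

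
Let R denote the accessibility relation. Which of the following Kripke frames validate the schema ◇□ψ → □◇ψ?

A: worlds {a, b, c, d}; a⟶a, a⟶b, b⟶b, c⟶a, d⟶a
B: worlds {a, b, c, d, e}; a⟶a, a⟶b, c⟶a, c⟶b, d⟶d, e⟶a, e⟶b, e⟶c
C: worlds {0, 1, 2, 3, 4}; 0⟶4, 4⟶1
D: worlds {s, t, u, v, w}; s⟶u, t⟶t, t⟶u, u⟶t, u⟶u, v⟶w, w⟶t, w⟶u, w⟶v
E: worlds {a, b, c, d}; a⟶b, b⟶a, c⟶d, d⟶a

A, E

Frame correspondent (Sahlqvist): ∀x ∀y ∀z (Rxy ∧ Rxz → ∃w (Ryw ∧ Rzw)) — i.e. convergence.
A: ✓.
B: fails — Rab and Rab but b and b have no common successor.
C: fails — R41 and R41 but 1 and 1 have no common successor.
D: fails — Rwt and Rwv but t and v have no common successor.
E: ✓.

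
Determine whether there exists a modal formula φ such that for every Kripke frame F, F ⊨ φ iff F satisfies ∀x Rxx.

Yes: it is reflexivity, defined by the T schema □r → r.
Suppose □r→r is valid. At any x set V(r)={w : Rxw}. Then □r holds at x, so r holds at x, i.e. Rxx.

Definable; □r → r defines it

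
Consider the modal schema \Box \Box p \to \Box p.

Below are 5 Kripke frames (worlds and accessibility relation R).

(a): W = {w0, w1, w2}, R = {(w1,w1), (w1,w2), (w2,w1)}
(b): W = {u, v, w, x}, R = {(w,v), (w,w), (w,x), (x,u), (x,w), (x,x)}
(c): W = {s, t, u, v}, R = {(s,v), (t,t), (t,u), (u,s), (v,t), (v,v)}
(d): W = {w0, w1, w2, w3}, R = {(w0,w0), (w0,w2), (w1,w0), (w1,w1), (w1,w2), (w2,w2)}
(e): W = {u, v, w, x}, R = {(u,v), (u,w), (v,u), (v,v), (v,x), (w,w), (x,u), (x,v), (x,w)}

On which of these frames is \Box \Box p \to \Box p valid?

This is the axiom for density; its first-order frame correspondent is \forall x \forall y (Rxy \to \exists z (Rxz \wedge Rzy)).
(a): condition met.
(b): condition met.
(c): fails — Rus but no z with Ruz and Rzs.
(d): condition met.
(e): condition met.

(a), (b), (d), (e)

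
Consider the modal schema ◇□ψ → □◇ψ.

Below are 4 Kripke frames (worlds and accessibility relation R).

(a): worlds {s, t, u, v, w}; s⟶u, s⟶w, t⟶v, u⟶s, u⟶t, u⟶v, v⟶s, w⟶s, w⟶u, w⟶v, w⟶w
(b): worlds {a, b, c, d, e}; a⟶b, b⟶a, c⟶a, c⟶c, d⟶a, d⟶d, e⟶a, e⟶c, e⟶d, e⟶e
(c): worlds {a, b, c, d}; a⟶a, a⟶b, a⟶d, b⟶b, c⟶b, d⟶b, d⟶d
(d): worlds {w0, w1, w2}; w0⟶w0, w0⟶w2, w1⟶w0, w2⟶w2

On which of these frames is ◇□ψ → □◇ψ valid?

This is the axiom for convergence; its first-order frame correspondent is ∀x ∀y ∀z (Rxy ∧ Rxz → ∃w (Ryw ∧ Rzw)).
(a): fails — Ruv and Rut but v and t have no common successor.
(b): fails — Rcc and Rca but c and a have no common successor.
(c): satisfies the condition.
(d): satisfies the condition.
Valid on: (c), (d).

(c), (d)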